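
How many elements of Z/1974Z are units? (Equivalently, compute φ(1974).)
An element a ∈ Z/1974Z is a unit iff gcd(a, 1974) = 1, so the number of units is φ(1974). φ is multiplicative, with φ(p^e) = p^e − p^(e−1). Factorise 1974 = 2 · 3 · 7 · 47. Then
  φ(1974) = (2 − 1) · (3 − 1) · (7 − 1) · (47 − 1) = 1 · 2 · 6 · 46 = 552.

Final answer: Z/1974Z has φ(1974) = 552 units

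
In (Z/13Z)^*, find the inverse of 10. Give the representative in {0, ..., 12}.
10^(−1) ≡ 4 (mod 13)

Apply the extended Euclidean algorithm to (13, 10), tracking rows (r, s, t) with s·13 + t·10 = r. Each division r_prev = q·r_cur + r_new produces the new row as (previous row) − q·(current row):
  row A: (13, 1, 0)   [1·13 + 0·10 = 13]
  row B: (10, 0, 1)   [0·13 + 1·10 = 10]
  13 = 1·10 + 3   → row C = row A − 1·row B = (3, 1, −1)   [check: 1·13 − 1·10 = 3]
  10 = 3·3 + 1   → row D = row B − 3·row C = (1, −3, 4)   [check: −3·13 + 4·10 = 1]
  3 = 3·1 + 0   → remainder 0, stop. gcd = 1 (last nonzero row D).
The gcd is 1, so 10 is invertible mod 13. The last nonzero row gives −3·13 + 4·10 = 1, so t = 4. So 10^(−1) ≡ 4 (mod 13). Verify: 10 · 4 = 40 ≡ 1 (mod 13). ✓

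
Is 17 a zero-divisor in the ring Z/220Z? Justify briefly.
gcd(17, 220) = 1, so 17 is a unit in Z/220Z (it has a multiplicative inverse). A unit cannot be a zero-divisor: if 17·b ≡ 0 then multiplying both sides by 17^(−1) gives b ≡ 0. So 17 is not a zero-divisor.

Final answer: NO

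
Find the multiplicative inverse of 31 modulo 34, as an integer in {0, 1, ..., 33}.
Apply the extended Euclidean algorithm to (34, 31), tracking rows (r, s, t) with s·34 + t·31 = r. Each division r_prev = q·r_cur + r_new produces the new row as (previous row) − q·(current row):
  row A: (34, 1, 0)   [1·34 + 0·31 = 34]
  row B: (31, 0, 1)   [0·34 + 1·31 = 31]
  34 = 1·31 + 3   → row C = row A − 1·row B = (3, 1, −1)   [check: 1·34 − 1·31 = 3]
  31 = 10·3 + 1   → row D = row B − 10·row C = (1, −10, 11)   [check: −10·34 + 11·31 = 1]
  3 = 3·1 + 0   → remainder 0, stop. gcd = 1 (last nonzero row D).
The gcd is 1, so 31 is invertible mod 34. The last nonzero row gives −10·34 + 11·31 = 1, so t = 11. So 31^(−1) ≡ 11 (mod 34). Verify: 31 · 11 = 341 ≡ 1 (mod 34). ✓

Final answer: 31^(−1) ≡ 11 (mod 34)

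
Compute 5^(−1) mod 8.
Apply the extended Euclidean algorithm to (8, 5), tracking rows (r, s, t) with s·8 + t·5 = r. Each division r_prev = q·r_cur + r_new produces the new row as (previous row) − q·(current row):
  row A: (8, 1, 0)   [1·8 + 0·5 = 8]
  row B: (5, 0, 1)   [0·8 + 1·5 = 5]
  8 = 1·5 + 3   → row C = row A − 1·row B = (3, 1, −1)   [check: 1·8 − 1·5 = 3]
  5 = 1·3 + 2   → row D = row B − 1·row C = (2, −1, 2)   [check: −1·8 + 2·5 = 2]
  3 = 1·2 + 1   → row E = row C − 1·row D = (1, 2, −3)   [check: 2·8 − 3·5 = 1]
  2 = 2·1 + 0   → remainder 0, stop. gcd = 1 (last nonzero row E).
The gcd is 1, so 5 is invertible mod 8. The last nonzero row gives 2·8 − 3·5 = 1, so t = −3. So 5^(−1) ≡ −3 ≡ 5 (mod 8). Verify: 5 · 5 = 25 ≡ 1 (mod 8). ✓

Final answer: 5^(−1) ≡ 5 (mod 8)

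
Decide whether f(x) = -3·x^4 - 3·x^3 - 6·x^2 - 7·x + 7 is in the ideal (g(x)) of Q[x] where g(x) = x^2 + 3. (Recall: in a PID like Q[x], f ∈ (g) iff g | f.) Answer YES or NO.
In Q[x] the ideal (g) consists of all multiples of g, so f ∈ (g) iff g | f, i.e. iff the remainder of f on division by g is 0. Divide f by g (g is monic, so eliminate the leading term of the running remainder at each step):
  leading term -3·x^4: subtract (-3·x^2)·g(x) = -3·x^4 - 9·x^2, leaving -3·x^3 + 3·x^2 - 7·x + 7
  leading term -3·x^3: subtract (-3·x)·g(x) = -3·x^3 - 9·x, leaving 3·x^2 + 2·x + 7
  leading term 3·x^2: subtract (3)·g(x) = 3·x^2 + 9, leaving 2·x - 2
The remainder r(x) = 2·x - 2 ≠ 0 (and deg r < deg g), so g ∤ f, i.e. f ∉ (g).

Final answer: NO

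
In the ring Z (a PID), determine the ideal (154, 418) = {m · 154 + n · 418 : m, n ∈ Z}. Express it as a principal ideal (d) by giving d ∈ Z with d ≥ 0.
(154, 418) = (22); d = 22

In the PID Z, (a, b) is generated by gcd(a, b). Compute gcd(418, 154) with the extended Euclidean algorithm, tracking rows (r, s, t) with s·418 + t·154 = r:
  row A: (418, 1, 0)   [1·418 + 0·154 = 418]
  row B: (154, 0, 1)   [0·418 + 1·154 = 154]
  418 = 2·154 + 110   → row C = row A − 2·row B = (110, 1, −2)   [check: 1·418 − 2·154 = 110]
  154 = 1·110 + 44   → row D = row B − 1·row C = (44, −1, 3)   [check: −1·418 + 3·154 = 44]
  110 = 2·44 + 22   → row E = row C − 2·row D = (22, 3, −8)   [check: 3·418 − 8·154 = 22]
  44 = 2·22 + 0   → remainder 0, stop. gcd = 22 (last nonzero row E).
So gcd(154, 418) = 22, with Bézout identity 3·418 − 8·154 = 22. Containment (⊇): the Bézout identity exhibits 22 as an element of (154, 418), giving (22) ⊆ (154, 418). Containment (⊆): since 22 | 154 and 22 | 418 (154 = 22·7, 418 = 22·19), every Z-linear combination of 154 and 418 is divisible by 22, so (154, 418) ⊆ (22). Therefore (154, 418) = (22), d = 22.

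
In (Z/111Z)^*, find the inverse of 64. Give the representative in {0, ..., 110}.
Apply the extended Euclidean algorithm to (111, 64), tracking rows (r, s, t) with s·111 + t·64 = r. Each division r_prev = q·r_cur + r_new produces the new row as (previous row) − q·(current row):
  row A: (111, 1, 0)   [1·111 + 0·64 = 111]
  row B: (64, 0, 1)   [0·111 + 1·64 = 64]
  111 = 1·64 + 47   → row C = row A − 1·row B = (47, 1, −1)   [check: 1·111 − 1·64 = 47]
  64 = 1·47 + 17   → row D = row B − 1·row C = (17, −1, 2)   [check: −1·111 + 2·64 = 17]
  47 = 2·17 + 13   → row E = row C − 2·row D = (13, 3, −5)   [check: 3·111 − 5·64 = 13]
  17 = 1·13 + 4   → row F = row D − 1·row E = (4, −4, 7)   [check: −4·111 + 7·64 = 4]
  13 = 3·4 + 1   → row G = row E − 3·row F = (1, 15, −26)   [check: 15·111 − 26·64 = 1]
  4 = 4·1 + 0   → remainder 0, stop. gcd = 1 (last nonzero row G).
The gcd is 1, so 64 is invertible mod 111. The last nonzero row gives 15·111 − 26·64 = 1, so t = −26. So 64^(−1) ≡ −26 ≡ 85 (mod 111). Verify: 64 · 85 = 5440 ≡ 1 (mod 111). ✓

Final answer: 64^(−1) ≡ 85 (mod 111)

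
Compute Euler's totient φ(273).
φ is multiplicative, with φ(p^e) = p^e − p^(e−1). Factorise 273 = 3 · 7 · 13. Then
  φ(273) = (3 − 1) · (7 − 1) · (13 − 1) = 2 · 6 · 12 = 144.

Final answer: φ(273) = 144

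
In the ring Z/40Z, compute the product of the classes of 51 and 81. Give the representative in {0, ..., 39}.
11

Reduce the factors first: 51 ≡ 11, 81 ≡ 1 (mod 40), so 51 · 81 ≡ 11 · 1 (mod 40). 11 · 1 = 11. Dividing by 40: 11 = 0·40 + 11. So (51 · 81) mod 40 = 11.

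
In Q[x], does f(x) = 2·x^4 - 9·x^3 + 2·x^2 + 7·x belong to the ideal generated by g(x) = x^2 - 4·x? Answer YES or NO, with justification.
NO

In Q[x] the ideal (g) consists of all multiples of g, so f ∈ (g) iff g | f, i.e. iff the remainder of f on division by g is 0. Divide f by g (g is monic, so eliminate the leading term of the running remainder at each step):
  leading term 2·x^4: subtract (2·x^2)·g(x) = 2·x^4 - 8·x^3, leaving -x^3 + 2·x^2 + 7·x
  leading term -x^3: subtract (-x)·g(x) = -x^3 + 4·x^2, leaving -2·x^2 + 7·x
  leading term -2·x^2: subtract (-2)·g(x) = -2·x^2 + 8·x, leaving -x
The remainder r(x) = -x ≠ 0 (and deg r < deg g), so g ∤ f, i.e. f ∉ (g).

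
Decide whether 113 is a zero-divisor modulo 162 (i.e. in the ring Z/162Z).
gcd(113, 162) = 1, so 113 is a unit in Z/162Z (it has a multiplicative inverse). A unit cannot be a zero-divisor: if 113·b ≡ 0 then multiplying both sides by 113^(−1) gives b ≡ 0. So 113 is not a zero-divisor.

Final answer: NO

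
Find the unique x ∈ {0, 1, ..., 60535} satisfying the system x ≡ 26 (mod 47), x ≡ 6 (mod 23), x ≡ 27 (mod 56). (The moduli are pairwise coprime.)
x ≡ 30435 (mod 60536); the representative in [0, 60536) is 30435

The moduli 47, 23, 56 are pairwise coprime, so by the CRT there is a unique solution mod 47·23·56 = 60536.
Solve by successive substitution. Start with x ≡ 26 (mod 47).
  Combine with x ≡ 6 (mod 23): write x = 26 + 47·t and require 26 + 47·t ≡ 6 (mod 23), i.e. 47·t ≡ 6 − 26 ≡ 3 (mod 23). Since 47^(−1) ≡ 1 (mod 23) (47 ≡ 1 (mod 23)), t ≡ 1·3 ≡ 3 (mod 23). So x ≡ 26 + 47·3 = 167 (mod 1081).
  Combine with x ≡ 27 (mod 56): write x = 167 + 1081·t and require 167 + 1081·t ≡ 27 (mod 56), i.e. 1081·t ≡ 27 − 167 ≡ 28 (mod 56). Since 1081^(−1) ≡ 33 (mod 56) (1081 ≡ 17 (mod 56)), t ≡ 33·28 ≡ 28 (mod 56). So x ≡ 167 + 1081·28 = 30435 (mod 60536).
Unique solution in [0, 60536): x = 30435.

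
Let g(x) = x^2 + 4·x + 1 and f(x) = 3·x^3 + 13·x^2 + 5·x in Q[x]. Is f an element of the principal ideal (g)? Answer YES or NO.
NO

In Q[x] the ideal (g) consists of all multiples of g, so f ∈ (g) iff g | f, i.e. iff the remainder of f on division by g is 0. Divide f by g (g is monic, so eliminate the leading term of the running remainder at each step):
  leading term 3·x^3: subtract (3·x)·g(x) = 3·x^3 + 12·x^2 + 3·x, leaving x^2 + 2·x
  leading term x^2: subtract (1)·g(x) = x^2 + 4·x + 1, leaving -2·x - 1
The remainder r(x) = -2·x - 1 ≠ 0 (and deg r < deg g), so g ∤ f, i.e. f ∉ (g).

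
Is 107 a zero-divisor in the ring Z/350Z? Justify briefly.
gcd(107, 350) = 1, so 107 is a unit in Z/350Z (it has a multiplicative inverse). A unit cannot be a zero-divisor: if 107·b ≡ 0 then multiplying both sides by 107^(−1) gives b ≡ 0. So 107 is not a zero-divisor.

Final answer: NO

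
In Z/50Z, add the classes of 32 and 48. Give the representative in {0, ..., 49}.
Both summands are already reduced mod 50. 32 + 48 = 80; 80 = 1·50 + 30, so (32 + 48) mod 50 = 30.

Final answer: 30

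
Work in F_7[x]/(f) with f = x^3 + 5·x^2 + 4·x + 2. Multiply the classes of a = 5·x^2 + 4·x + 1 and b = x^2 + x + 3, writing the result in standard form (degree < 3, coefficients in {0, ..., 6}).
Multiply as integer polynomials: a · b = 5·x^4 + 9·x^3 + 20·x^2 + 13·x + 3. Reducing coefficients mod 7: a · b ≡ 5·x^4 + 2·x^3 + 6·x^2 + 6·x + 3. Now divide by f(x) = x^3 + 5·x^2 + 4·x + 2 in F_7[x], eliminating the leading term at each step:
  leading term 5·x^4: subtract (5·x)·f(x) = 5·x^4 + 4·x^3 + 6·x^2 + 3·x, leaving 5·x^3 + 3·x + 3 (coefficients mod 7)
  leading term 5·x^3: subtract (5)·f(x) = 5·x^3 + 4·x^2 + 6·x + 3, leaving 3·x^2 + 4·x (coefficients mod 7)
The degree is now < 3, so this is the remainder. Hence a · b ≡ 3·x^2 + 4·x in F_7[x]/(f).

Final answer: a · b ≡ 3·x^2 + 4·x (mod f(x))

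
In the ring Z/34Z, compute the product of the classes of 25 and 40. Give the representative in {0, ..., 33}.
14

Reduce the factors first: 40 ≡ 6 (mod 34), so 25 · 40 ≡ 25 · 6 (mod 34). 25 · 6 = 150. Dividing by 34: 150 = 4·34 + 14. So (25 · 40) mod 34 = 14.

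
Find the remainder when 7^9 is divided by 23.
Use repeated squaring. Binary(9) = 1001. Walk through the bits of the exponent 9 left-to-right: at each bit after the leading one, square the running value, then multiply by 7 if the bit is 1 (always reducing mod 23):
  bit 1 = 1 (leading): start with 7.
  bit 2 = 0: square 7^2 = 49 ≡ 3 (mod 23).
  bit 3 = 0: square 3^2 = 9 (mod 23).
  bit 4 = 1: square 9^2 = 81 ≡ 12; bit is 1, so multiply 12·7 = 84 ≡ 15 (mod 23).
Final value: 7^9 ≡ 15 (mod 23).

Final answer: 15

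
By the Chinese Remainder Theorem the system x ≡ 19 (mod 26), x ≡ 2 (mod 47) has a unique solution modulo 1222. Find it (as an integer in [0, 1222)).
x ≡ 331 (mod 1222); the representative in [0, 1222) is 331

The moduli 26, 47 are pairwise coprime, so by the CRT there is a unique solution mod 26·47 = 1222.
Solve by successive substitution. Start with x ≡ 19 (mod 26).
  Combine with x ≡ 2 (mod 47): write x = 19 + 26·t and require 19 + 26·t ≡ 2 (mod 47), i.e. 26·t ≡ 2 − 19 ≡ 30 (mod 47). Since 26^(−1) ≡ 38 (mod 47), t ≡ 38·30 ≡ 12 (mod 47). So x ≡ 19 + 26·12 = 331 (mod 1222).
Unique solution in [0, 1222): x = 331.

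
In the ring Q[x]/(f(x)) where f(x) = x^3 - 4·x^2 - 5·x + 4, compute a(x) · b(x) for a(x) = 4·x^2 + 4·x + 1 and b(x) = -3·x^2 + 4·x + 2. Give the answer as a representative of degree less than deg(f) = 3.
First multiply in Q[x] without reducing: a · b = -12·x^4 + 4·x^3 + 21·x^2 + 12·x + 2. Now divide by f(x) = x^3 - 4·x^2 - 5·x + 4, eliminating the leading term at each step:
  leading term -12·x^4: subtract (-12·x)·f(x) = -12·x^4 + 48·x^3 + 60·x^2 - 48·x, leaving -44·x^3 - 39·x^2 + 60·x + 2
  leading term -44·x^3: subtract (-44)·f(x) = -44·x^3 + 176·x^2 + 220·x - 176, leaving -215·x^2 - 160·x + 178
The degree is now < 3, so this is the remainder. Hence a · b ≡ -215·x^2 - 160·x + 178 in Q[x]/(f).

Final answer: a · b ≡ -215·x^2 - 160·x + 178 (mod f(x))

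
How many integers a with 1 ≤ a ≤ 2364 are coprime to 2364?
784

The number of a ∈ {1, ..., 2364} with gcd(a, 2364) = 1 is by definition Euler's totient φ(2364). φ is multiplicative, with φ(p^e) = p^e − p^(e−1). Factorise 2364 = 2^2 · 3 · 197. Then
  φ(2364) = (2^2 − 2^1) · (3 − 1) · (197 − 1) = 2 · 2 · 196 = 784.
So there are 784 such integers.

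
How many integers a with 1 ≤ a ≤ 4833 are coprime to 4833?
The number of a ∈ {1, ..., 4833} with gcd(a, 4833) = 1 is by definition Euler's totient φ(4833). φ is multiplicative, with φ(p^e) = p^e − p^(e−1). Factorise 4833 = 3^3 · 179. Then
  φ(4833) = (3^3 − 3^2) · (179 − 1) = 18 · 178 = 3204.
So there are 3204 such integers.

Final answer: 3204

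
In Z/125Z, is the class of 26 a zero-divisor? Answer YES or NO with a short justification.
NO

gcd(26, 125) = 1, so 26 is a unit in Z/125Z (it has a multiplicative inverse). A unit cannot be a zero-divisor: if 26·b ≡ 0 then multiplying both sides by 26^(−1) gives b ≡ 0. So 26 is not a zero-divisor.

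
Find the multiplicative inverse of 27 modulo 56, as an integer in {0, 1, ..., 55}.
27^(−1) ≡ 27 (mod 56)

Apply the extended Euclidean algorithm to (56, 27), tracking rows (r, s, t) with s·56 + t·27 = r. Each division r_prev = q·r_cur + r_new produces the new row as (previous row) − q·(current row):
  row A: (56, 1, 0)   [1·56 + 0·27 = 56]
  row B: (27, 0, 1)   [0·56 + 1·27 = 27]
  56 = 2·27 + 2   → row C = row A − 2·row B = (2, 1, −2)   [check: 1·56 − 2·27 = 2]
  27 = 13·2 + 1   → row D = row B − 13·row C = (1, −13, 27)   [check: −13·56 + 27·27 = 1]
  2 = 2·1 + 0   → remainder 0, stop. gcd = 1 (last nonzero row D).
The gcd is 1, so 27 is invertible mod 56. The last nonzero row gives −13·56 + 27·27 = 1, so t = 27. So 27^(−1) ≡ 27 (mod 56). Verify: 27 · 27 = 729 ≡ 1 (mod 56). ✓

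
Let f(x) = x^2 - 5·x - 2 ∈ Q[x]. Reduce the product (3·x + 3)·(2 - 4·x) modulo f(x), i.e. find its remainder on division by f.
First multiply in Q[x] without reducing: a · b = -12·x^2 - 6·x + 6. Now divide by f(x) = x^2 - 5·x - 2, eliminating the leading term at each step:
  leading term -12·x^2: subtract (-12)·f(x) = -12·x^2 + 60·x + 24, leaving -66·x - 18
The degree is now < 2, so this is the remainder. Hence a · b ≡ -66·x - 18 in Q[x]/(f).

Final answer: a · b ≡ -66·x - 18 (mod f(x))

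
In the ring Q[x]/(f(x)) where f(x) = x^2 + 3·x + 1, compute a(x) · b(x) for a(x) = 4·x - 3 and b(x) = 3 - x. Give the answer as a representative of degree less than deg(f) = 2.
a · b ≡ 27·x - 5 (mod f(x))

First multiply in Q[x] without reducing: a · b = -4·x^2 + 15·x - 9. Now divide by f(x) = x^2 + 3·x + 1, eliminating the leading term at each step:
  leading term -4·x^2: subtract (-4)·f(x) = -4·x^2 - 12·x - 4, leaving 27·x - 5
The degree is now < 2, so this is the remainder. Hence a · b ≡ 27·x - 5 in Q[x]/(f).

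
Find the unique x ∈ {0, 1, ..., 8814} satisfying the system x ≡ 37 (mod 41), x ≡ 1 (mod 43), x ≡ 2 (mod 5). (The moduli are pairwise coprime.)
x ≡ 7827 (mod 8815); the representative in [0, 8815) is 7827

The moduli 41, 43, 5 are pairwise coprime, so by the CRT there is a unique solution mod 41·43·5 = 8815.
Solve by successive substitution. Start with x ≡ 37 (mod 41).
  Combine with x ≡ 1 (mod 43): write x = 37 + 41·t and require 37 + 41·t ≡ 1 (mod 43), i.e. 41·t ≡ 1 − 37 ≡ 7 (mod 43). Since 41^(−1) ≡ 21 (mod 43), t ≡ 21·7 ≡ 18 (mod 43). So x ≡ 37 + 41·18 = 775 (mod 1763).
  Combine with x ≡ 2 (mod 5): write x = 775 + 1763·t and require 775 + 1763·t ≡ 2 (mod 5), i.e. 1763·t ≡ 2 − 775 ≡ 2 (mod 5). Since 1763^(−1) ≡ 2 (mod 5) (1763 ≡ 3 (mod 5)), t ≡ 2·2 ≡ 4 (mod 5). So x ≡ 775 + 1763·4 = 7827 (mod 8815).
Unique solution in [0, 8815): x = 7827.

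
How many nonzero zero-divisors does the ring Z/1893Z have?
In Z/1893Z each nonzero element is either a unit (gcd with 1893 is 1) or a zero-divisor (gcd > 1). The number of units is φ(1893): factorise 1893 = 3 · 631, so φ(1893) = (3 − 1) · (631 − 1) = 2 · 630 = 1260. The nonzero elements number 1893 − 1 = 1892. Hence the nonzero zero-divisors number 1892 − 1260 = 632.

Final answer: Z/1893Z has 632 nonzero zero-divisors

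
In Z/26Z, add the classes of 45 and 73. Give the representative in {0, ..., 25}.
14

Reduce the summands first: 45 ≡ 19, 73 ≡ 21 (mod 26), so 45 + 73 ≡ 19 + 21 (mod 26). 19 + 21 = 40; 40 = 1·26 + 14, so (45 + 73) mod 26 = 14.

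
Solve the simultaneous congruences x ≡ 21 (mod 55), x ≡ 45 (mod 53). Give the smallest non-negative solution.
x ≡ 681 (mod 2915); the representative in [0, 2915) is 681

The moduli 55, 53 are pairwise coprime, so by the CRT there is a unique solution mod 55·53 = 2915.
Solve by successive substitution. Start with x ≡ 21 (mod 55).
  Combine with x ≡ 45 (mod 53): write x = 21 + 55·t and require 21 + 55·t ≡ 45 (mod 53), i.e. 55·t ≡ 45 − 21 ≡ 24 (mod 53). Since 55^(−1) ≡ 27 (mod 53) (55 ≡ 2 (mod 53)), t ≡ 27·24 ≡ 12 (mod 53). So x ≡ 21 + 55·12 = 681 (mod 2915).
Unique solution in [0, 2915): x = 681.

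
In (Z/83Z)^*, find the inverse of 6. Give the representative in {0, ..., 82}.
6^(−1) ≡ 14 (mod 83)

Apply the extended Euclidean algorithm to (83, 6), tracking rows (r, s, t) with s·83 + t·6 = r. Each division r_prev = q·r_cur + r_new produces the new row as (previous row) − q·(current row):
  row A: (83, 1, 0)   [1·83 + 0·6 = 83]
  row B: (6, 0, 1)   [0·83 + 1·6 = 6]
  83 = 13·6 + 5   → row C = row A − 13·row B = (5, 1, −13)   [check: 1·83 − 13·6 = 5]
  6 = 1·5 + 1   → row D = row B − 1·row C = (1, −1, 14)   [check: −1·83 + 14·6 = 1]
  5 = 5·1 + 0   → remainder 0, stop. gcd = 1 (last nonzero row D).
The gcd is 1, so 6 is invertible mod 83. The last nonzero row gives −1·83 + 14·6 = 1, so t = 14. So 6^(−1) ≡ 14 (mod 83). Verify: 6 · 14 = 84 ≡ 1 (mod 83). ✓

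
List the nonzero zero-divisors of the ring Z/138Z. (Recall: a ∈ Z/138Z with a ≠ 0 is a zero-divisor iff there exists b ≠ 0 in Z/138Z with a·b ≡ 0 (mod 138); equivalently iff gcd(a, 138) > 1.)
An element a ∈ Z/138Z (with a ≠ 0) is a zero-divisor iff gcd(a, 138) > 1 (because a is a unit precisely when gcd(a, n) = 1, and in Z/nZ every nonzero, non-unit element is a zero-divisor). Scan a = 1, ..., 137 and keep those with gcd(a, 138) > 1:
  gcd(2, 138) = 2, gcd(3, 138) = 3, gcd(4, 138) = 2, gcd(6, 138) = 6, gcd(8, 138) = 2, gcd(9, 138) = 3, gcd(10, 138) = 2, gcd(12, 138) = 6, gcd(14, 138) = 2, gcd(15, 138) = 3, gcd(16, 138) = 2, gcd(18, 138) = 6, gcd(20, 138) = 2, gcd(21, 138) = 3, gcd(22, 138) = 2, gcd(23, 138) = 23, gcd(24, 138) = 6, gcd(26, 138) = 2, gcd(27, 138) = 3, gcd(28, 138) = 2, gcd(30, 138) = 6, gcd(32, 138) = 2, gcd(33, 138) = 3, gcd(34, 138) = 2, gcd(36, 138) = 6, gcd(38, 138) = 2, gcd(39, 138) = 3, gcd(40, 138) = 2, gcd(42, 138) = 6, gcd(44, 138) = 2, gcd(45, 138) = 3, gcd(46, 138) = 46, gcd(48, 138) = 6, gcd(50, 138) = 2, gcd(51, 138) = 3, gcd(52, 138) = 2, gcd(54, 138) = 6, gcd(56, 138) = 2, gcd(57, 138) = 3, gcd(58, 138) = 2, gcd(60, 138) = 6, gcd(62, 138) = 2, gcd(63, 138) = 3, gcd(64, 138) = 2, gcd(66, 138) = 6, gcd(68, 138) = 2, gcd(69, 138) = 69, gcd(70, 138) = 2, gcd(72, 138) = 6, gcd(74, 138) = 2, gcd(75, 138) = 3, gcd(76, 138) = 2, gcd(78, 138) = 6, gcd(80, 138) = 2, gcd(81, 138) = 3, gcd(82, 138) = 2, gcd(84, 138) = 6, gcd(86, 138) = 2, gcd(87, 138) = 3, gcd(88, 138) = 2, gcd(90, 138) = 6, gcd(92, 138) = 46, gcd(93, 138) = 3, gcd(94, 138) = 2, gcd(96, 138) = 6, gcd(98, 138) = 2, gcd(99, 138) = 3, gcd(100, 138) = 2, gcd(102, 138) = 6, gcd(104, 138) = 2, gcd(105, 138) = 3, gcd(106, 138) = 2, gcd(108, 138) = 6, gcd(110, 138) = 2, gcd(111, 138) = 3, gcd(112, 138) = 2, gcd(114, 138) = 6, gcd(115, 138) = 23, gcd(116, 138) = 2, gcd(117, 138) = 3, gcd(118, 138) = 2, gcd(120, 138) = 6, gcd(122, 138) = 2, gcd(123, 138) = 3, gcd(124, 138) = 2, gcd(126, 138) = 6, gcd(128, 138) = 2, gcd(129, 138) = 3, gcd(130, 138) = 2, gcd(132, 138) = 6, gcd(134, 138) = 2, gcd(135, 138) = 3, gcd(136, 138) = 2.
All other a ∈ {1, ..., 137} have gcd(a, 138) = 1 and are units. So the nonzero zero-divisors are exactly the 93 values of a appearing in this scan.

Final answer: nonzero zero-divisors of Z/138Z = {2, 3, 4, 6, 8, 9, 10, 12, 14, 15, 16, 18, 20, 21, 22, 23, 24, 26, 27, 28, 30, 32, 33, 34, 36, 38, 39, 40, 42, 44, 45, 46, 48, 50, 51, 52, 54, 56, 57, 58, 60, 62, 63, 64, 66, 68, 69, 70, 72, 74, 75, 76, 78, 80, 81, 82, 84, 86, 87, 88, 90, 92, 93, 94, 96, 98, 99, 100, 102, 104, 105, 106, 108, 110, 111, 112, 114, 115, 116, 117, 118, 120, 122, 123, 124, 126, 128, 129, 130, 132, 134, 135, 136}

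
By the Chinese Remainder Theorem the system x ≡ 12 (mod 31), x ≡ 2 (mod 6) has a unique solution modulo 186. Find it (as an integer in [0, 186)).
The moduli 31, 6 are pairwise coprime, so by the CRT there is a unique solution mod 31·6 = 186.
Solve by successive substitution. Start with x ≡ 12 (mod 31).
  Combine with x ≡ 2 (mod 6): write x = 12 + 31·t and require 12 + 31·t ≡ 2 (mod 6), i.e. 31·t ≡ 2 − 12 ≡ 2 (mod 6). Since 31^(−1) ≡ 1 (mod 6) (31 ≡ 1 (mod 6)), t ≡ 1·2 ≡ 2 (mod 6). So x ≡ 12 + 31·2 = 74 (mod 186).
Unique solution in [0, 186): x = 74.

Final answer: x ≡ 74 (mod 186); the representative in [0, 186) is 74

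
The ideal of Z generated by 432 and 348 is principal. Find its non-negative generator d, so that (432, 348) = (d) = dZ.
(432, 348) = (12); d = 12

In the PID Z, (a, b) is generated by gcd(a, b). Compute gcd(432, 348) with the extended Euclidean algorithm, tracking rows (r, s, t) with s·432 + t·348 = r:
  row A: (432, 1, 0)   [1·432 + 0·348 = 432]
  row B: (348, 0, 1)   [0·432 + 1·348 = 348]
  432 = 1·348 + 84   → row C = row A − 1·row B = (84, 1, −1)   [check: 1·432 − 1·348 = 84]
  348 = 4·84 + 12   → row D = row B − 4·row C = (12, −4, 5)   [check: −4·432 + 5·348 = 12]
  84 = 7·12 + 0   → remainder 0, stop. gcd = 12 (last nonzero row D).
So gcd(432, 348) = 12, with Bézout identity −4·432 + 5·348 = 12. Containment (⊇): the Bézout identity exhibits 12 as an element of (432, 348), giving (12) ⊆ (432, 348). Containment (⊆): since 12 | 432 and 12 | 348 (432 = 12·36, 348 = 12·29), every Z-linear combination of 432 and 348 is divisible by 12, so (432, 348) ⊆ (12). Therefore (432, 348) = (12), d = 12.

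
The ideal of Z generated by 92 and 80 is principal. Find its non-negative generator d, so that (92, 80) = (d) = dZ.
In the PID Z, (a, b) is generated by gcd(a, b). Compute gcd(92, 80) with the extended Euclidean algorithm, tracking rows (r, s, t) with s·92 + t·80 = r:
  row A: (92, 1, 0)   [1·92 + 0·80 = 92]
  row B: (80, 0, 1)   [0·92 + 1·80 = 80]
  92 = 1·80 + 12   → row C = row A − 1·row B = (12, 1, −1)   [check: 1·92 − 1·80 = 12]
  80 = 6·12 + 8   → row D = row B − 6·row C = (8, −6, 7)   [check: −6·92 + 7·80 = 8]
  12 = 1·8 + 4   → row E = row C − 1·row D = (4, 7, −8)   [check: 7·92 − 8·80 = 4]
  8 = 2·4 + 0   → remainder 0, stop. gcd = 4 (last nonzero row E).
So gcd(92, 80) = 4, with Bézout identity 7·92 − 8·80 = 4. Containment (⊇): the Bézout identity exhibits 4 as an element of (92, 80), giving (4) ⊆ (92, 80). Containment (⊆): since 4 | 92 and 4 | 80 (92 = 4·23, 80 = 4·20), every Z-linear combination of 92 and 80 is divisible by 4, so (92, 80) ⊆ (4). Therefore (92, 80) = (4), d = 4.

Final answer: (92, 80) = (4); d = 4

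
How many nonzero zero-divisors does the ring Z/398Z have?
In Z/398Z each nonzero element is either a unit (gcd with 398 is 1) or a zero-divisor (gcd > 1). The number of units is φ(398): factorise 398 = 2 · 199, so φ(398) = (2 − 1) · (199 − 1) = 1 · 198 = 198. The nonzero elements number 398 − 1 = 397. Hence the nonzero zero-divisors number 397 − 198 = 199.

Final answer: Z/398Z has 199 nonzero zero-divisors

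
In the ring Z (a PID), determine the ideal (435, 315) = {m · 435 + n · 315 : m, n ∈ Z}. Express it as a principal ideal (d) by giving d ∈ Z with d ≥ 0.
(435, 315) = (15); d = 15

In the PID Z, (a, b) is generated by gcd(a, b). Compute gcd(435, 315) with the extended Euclidean algorithm, tracking rows (r, s, t) with s·435 + t·315 = r:
  row A: (435, 1, 0)   [1·435 + 0·315 = 435]
  row B: (315, 0, 1)   [0·435 + 1·315 = 315]
  435 = 1·315 + 120   → row C = row A − 1·row B = (120, 1, −1)   [check: 1·435 − 1·315 = 120]
  315 = 2·120 + 75   → row D = row B − 2·row C = (75, −2, 3)   [check: −2·435 + 3·315 = 75]
  120 = 1·75 + 45   → row E = row C − 1·row D = (45, 3, −4)   [check: 3·435 − 4·315 = 45]
  75 = 1·45 + 30   → row F = row D − 1·row E = (30, −5, 7)   [check: −5·435 + 7·315 = 30]
  45 = 1·30 + 15   → row G = row E − 1·row F = (15, 8, −11)   [check: 8·435 − 11·315 = 15]
  30 = 2·15 + 0   → remainder 0, stop. gcd = 15 (last nonzero row G).
So gcd(435, 315) = 15, with Bézout identity 8·435 − 11·315 = 15. Containment (⊇): the Bézout identity exhibits 15 as an element of (435, 315), giving (15) ⊆ (435, 315). Containment (⊆): since 15 | 435 and 15 | 315 (435 = 15·29, 315 = 15·21), every Z-linear combination of 435 and 315 is divisible by 15, so (435, 315) ⊆ (15). Therefore (435, 315) = (15), d = 15.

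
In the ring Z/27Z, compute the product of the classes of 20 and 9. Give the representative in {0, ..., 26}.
18

Both factors are already reduced mod 27. 20 · 9 = 180. Dividing by 27: 180 = 6·27 + 18. So (20 · 9) mod 27 = 18.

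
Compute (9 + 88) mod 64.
Reduce the summands first: 88 ≡ 24 (mod 64), so 9 + 88 ≡ 9 + 24 (mod 64). 9 + 24 = 33; 33 = 0·64 + 33, so (9 + 88) mod 64 = 33.

Final answer: 33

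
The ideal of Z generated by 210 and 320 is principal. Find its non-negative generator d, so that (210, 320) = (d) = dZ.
(210, 320) = (10); d = 10

In the PID Z, (a, b) is generated by gcd(a, b). Compute gcd(320, 210) with the extended Euclidean algorithm, tracking rows (r, s, t) with s·320 + t·210 = r:
  row A: (320, 1, 0)   [1·320 + 0·210 = 320]
  row B: (210, 0, 1)   [0·320 + 1·210 = 210]
  320 = 1·210 + 110   → row C = row A − 1·row B = (110, 1, −1)   [check: 1·320 − 1·210 = 110]
  210 = 1·110 + 100   → row D = row B − 1·row C = (100, −1, 2)   [check: −1·320 + 2·210 = 100]
  110 = 1·100 + 10   → row E = row C − 1·row D = (10, 2, −3)   [check: 2·320 − 3·210 = 10]
  100 = 10·10 + 0   → remainder 0, stop. gcd = 10 (last nonzero row E).
So gcd(210, 320) = 10, with Bézout identity 2·320 − 3·210 = 10. Containment (⊇): the Bézout identity exhibits 10 as an element of (210, 320), giving (10) ⊆ (210, 320). Containment (⊆): since 10 | 210 and 10 | 320 (210 = 10·21, 320 = 10·32), every Z-linear combination of 210 and 320 is divisible by 10, so (210, 320) ⊆ (10). Therefore (210, 320) = (10), d = 10.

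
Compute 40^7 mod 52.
40

Use repeated squaring. Binary(7) = 111. Walk through the bits of the exponent 7 left-to-right: at each bit after the leading one, square the running value, then multiply by 40 if the bit is 1 (always reducing mod 52):
  bit 1 = 1 (leading): start with 40.
  bit 2 = 1: square 40^2 = 1600 ≡ 40; bit is 1, so multiply 40·40 = 1600 ≡ 40 (mod 52).
  bit 3 = 1: square 40^2 = 1600 ≡ 40; bit is 1, so multiply 40·40 = 1600 ≡ 40 (mod 52).
Final value: 40^7 ≡ 40 (mod 52).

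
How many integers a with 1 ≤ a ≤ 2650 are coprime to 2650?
1040

The number of a ∈ {1, ..., 2650} with gcd(a, 2650) = 1 is by definition Euler's totient φ(2650). φ is multiplicative, with φ(p^e) = p^e − p^(e−1). Factorise 2650 = 2 · 5^2 · 53. Then
  φ(2650) = (2 − 1) · (5^2 − 5^1) · (53 − 1) = 1 · 20 · 52 = 1040.
So there are 1040 such integers.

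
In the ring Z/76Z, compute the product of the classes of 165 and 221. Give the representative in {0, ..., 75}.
Reduce the factors first: 165 ≡ 13, 221 ≡ 69 (mod 76), so 165 · 221 ≡ 13 · 69 (mod 76). 13 · 69 = 897. Dividing by 76: 897 = 11·76 + 61. So (165 · 221) mod 76 = 61.

Final answer: 61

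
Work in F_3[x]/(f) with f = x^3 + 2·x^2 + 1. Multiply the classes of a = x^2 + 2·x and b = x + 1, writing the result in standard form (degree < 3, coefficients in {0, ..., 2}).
a · b ≡ x^2 + 2·x + 2 (mod f(x))

Multiply as integer polynomials: a · b = x^3 + 3·x^2 + 2·x. Reducing coefficients mod 3: a · b ≡ x^3 + 2·x. Now divide by f(x) = x^3 + 2·x^2 + 1 in F_3[x], eliminating the leading term at each step:
  leading term x^3: subtract (1)·f(x) = x^3 + 2·x^2 + 1, leaving x^2 + 2·x + 2 (coefficients mod 3)
The degree is now < 3, so this is the remainder. Hence a · b ≡ x^2 + 2·x + 2 in F_3[x]/(f).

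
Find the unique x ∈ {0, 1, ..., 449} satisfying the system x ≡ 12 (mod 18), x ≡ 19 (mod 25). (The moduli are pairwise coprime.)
The moduli 18, 25 are pairwise coprime, so by the CRT there is a unique solution mod 18·25 = 450.
Solve by successive substitution. Start with x ≡ 12 (mod 18).
  Combine with x ≡ 19 (mod 25): write x = 12 + 18·t and require 12 + 18·t ≡ 19 (mod 25), i.e. 18·t ≡ 19 − 12 ≡ 7 (mod 25). Since 18^(−1) ≡ 7 (mod 25), t ≡ 7·7 ≡ 24 (mod 25). So x ≡ 12 + 18·24 = 444 (mod 450).
Unique solution in [0, 450): x = 444.

Final answer: x ≡ 444 (mod 450); the representative in [0, 450) is 444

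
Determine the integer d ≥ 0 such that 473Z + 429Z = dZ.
In the PID Z, (a, b) is generated by gcd(a, b). Compute gcd(473, 429) with the extended Euclidean algorithm, tracking rows (r, s, t) with s·473 + t·429 = r:
  row A: (473, 1, 0)   [1·473 + 0·429 = 473]
  row B: (429, 0, 1)   [0·473 + 1·429 = 429]
  473 = 1·429 + 44   → row C = row A − 1·row B = (44, 1, −1)   [check: 1·473 − 1·429 = 44]
  429 = 9·44 + 33   → row D = row B − 9·row C = (33, −9, 10)   [check: −9·473 + 10·429 = 33]
  44 = 1·33 + 11   → row E = row C − 1·row D = (11, 10, −11)   [check: 10·473 − 11·429 = 11]
  33 = 3·11 + 0   → remainder 0, stop. gcd = 11 (last nonzero row E).
So gcd(473, 429) = 11, with Bézout identity 10·473 − 11·429 = 11. Containment (⊇): the Bézout identity exhibits 11 as an element of (473, 429), giving (11) ⊆ (473, 429). Containment (⊆): since 11 | 473 and 11 | 429 (473 = 11·43, 429 = 11·39), every Z-linear combination of 473 and 429 is divisible by 11, so (473, 429) ⊆ (11). Therefore (473, 429) = (11), d = 11.

Final answer: (473, 429) = (11); d = 11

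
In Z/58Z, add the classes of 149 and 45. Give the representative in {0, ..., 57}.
Reduce the summands first: 149 ≡ 33 (mod 58), so 149 + 45 ≡ 33 + 45 (mod 58). 33 + 45 = 78; 78 = 1·58 + 20, so (149 + 45) mod 58 = 20.

Final answer: 20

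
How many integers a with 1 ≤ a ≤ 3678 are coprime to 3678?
The number of a ∈ {1, ..., 3678} with gcd(a, 3678) = 1 is by definition Euler's totient φ(3678). φ is multiplicative, with φ(p^e) = p^e − p^(e−1). Factorise 3678 = 2 · 3 · 613. Then
  φ(3678) = (2 − 1) · (3 − 1) · (613 − 1) = 1 · 2 · 612 = 1224.
So there are 1224 such integers.

Final answer: 1224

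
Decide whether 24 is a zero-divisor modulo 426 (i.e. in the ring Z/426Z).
gcd(24, 426) = 6 > 1, so 24 is not a unit in Z/426Z. In Z/nZ every nonzero non-unit is a zero-divisor: explicitly, take b = 426/gcd = 71 ≠ 0 (mod 426); then 24·71 = 1704 = 4·426, i.e. 24·71 ≡ 0 (mod 426). So 24 is a zero-divisor.

Final answer: YES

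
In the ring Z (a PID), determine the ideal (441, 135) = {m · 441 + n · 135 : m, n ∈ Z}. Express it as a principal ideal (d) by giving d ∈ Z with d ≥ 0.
In the PID Z, (a, b) is generated by gcd(a, b). Compute gcd(441, 135) with the extended Euclidean algorithm, tracking rows (r, s, t) with s·441 + t·135 = r:
  row A: (441, 1, 0)   [1·441 + 0·135 = 441]
  row B: (135, 0, 1)   [0·441 + 1·135 = 135]
  441 = 3·135 + 36   → row C = row A − 3·row B = (36, 1, −3)   [check: 1·441 − 3·135 = 36]
  135 = 3·36 + 27   → row D = row B − 3·row C = (27, −3, 10)   [check: −3·441 + 10·135 = 27]
  36 = 1·27 + 9   → row E = row C − 1·row D = (9, 4, −13)   [check: 4·441 − 13·135 = 9]
  27 = 3·9 + 0   → remainder 0, stop. gcd = 9 (last nonzero row E).
So gcd(441, 135) = 9, with Bézout identity 4·441 − 13·135 = 9. Containment (⊇): the Bézout identity exhibits 9 as an element of (441, 135), giving (9) ⊆ (441, 135). Containment (⊆): since 9 | 441 and 9 | 135 (441 = 9·49, 135 = 9·15), every Z-linear combination of 441 and 135 is divisible by 9, so (441, 135) ⊆ (9). Therefore (441, 135) = (9), d = 9.

Final answer: (441, 135) = (9); d = 9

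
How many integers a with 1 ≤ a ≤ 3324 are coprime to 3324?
The number of a ∈ {1, ..., 3324} with gcd(a, 3324) = 1 is by definition Euler's totient φ(3324). φ is multiplicative, with φ(p^e) = p^e − p^(e−1). Factorise 3324 = 2^2 · 3 · 277. Then
  φ(3324) = (2^2 − 2^1) · (3 − 1) · (277 − 1) = 2 · 2 · 276 = 1104.
So there are 1104 such integers.

Final answer: 1104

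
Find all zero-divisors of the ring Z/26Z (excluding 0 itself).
An element a ∈ Z/26Z (with a ≠ 0) is a zero-divisor iff gcd(a, 26) > 1 (because a is a unit precisely when gcd(a, n) = 1, and in Z/nZ every nonzero, non-unit element is a zero-divisor). Scan a = 1, ..., 25 and keep those with gcd(a, 26) > 1:
  gcd(2, 26) = 2, gcd(4, 26) = 2, gcd(6, 26) = 2, gcd(8, 26) = 2, gcd(10, 26) = 2, gcd(12, 26) = 2, gcd(13, 26) = 13, gcd(14, 26) = 2, gcd(16, 26) = 2, gcd(18, 26) = 2, gcd(20, 26) = 2, gcd(22, 26) = 2, gcd(24, 26) = 2.
All other a ∈ {1, ..., 25} have gcd(a, 26) = 1 and are units. So the nonzero zero-divisors are exactly the 13 values of a appearing in this scan.

Final answer: nonzero zero-divisors of Z/26Z = {2, 4, 6, 8, 10, 12, 13, 14, 16, 18, 20, 22, 24}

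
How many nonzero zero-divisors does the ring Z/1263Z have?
In Z/1263Z each nonzero element is either a unit (gcd with 1263 is 1) or a zero-divisor (gcd > 1). The number of units is φ(1263): factorise 1263 = 3 · 421, so φ(1263) = (3 − 1) · (421 − 1) = 2 · 420 = 840. The nonzero elements number 1263 − 1 = 1262. Hence the nonzero zero-divisors number 1262 − 840 = 422.

Final answer: Z/1263Z has 422 nonzero zero-divisors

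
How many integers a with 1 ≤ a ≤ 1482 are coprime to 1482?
432

The number of a ∈ {1, ..., 1482} with gcd(a, 1482) = 1 is by definition Euler's totient φ(1482). φ is multiplicative, with φ(p^e) = p^e − p^(e−1). Factorise 1482 = 2 · 3 · 13 · 19. Then
  φ(1482) = (2 − 1) · (3 − 1) · (13 − 1) · (19 − 1) = 1 · 2 · 12 · 18 = 432.
So there are 432 such integers.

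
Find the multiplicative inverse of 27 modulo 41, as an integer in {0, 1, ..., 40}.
Apply the extended Euclidean algorithm to (41, 27), tracking rows (r, s, t) with s·41 + t·27 = r. Each division r_prev = q·r_cur + r_new produces the new row as (previous row) − q·(current row):
  row A: (41, 1, 0)   [1·41 + 0·27 = 41]
  row B: (27, 0, 1)   [0·41 + 1·27 = 27]
  41 = 1·27 + 14   → row C = row A − 1·row B = (14, 1, −1)   [check: 1·41 − 1·27 = 14]
  27 = 1·14 + 13   → row D = row B − 1·row C = (13, −1, 2)   [check: −1·41 + 2·27 = 13]
  14 = 1·13 + 1   → row E = row C − 1·row D = (1, 2, −3)   [check: 2·41 − 3·27 = 1]
  13 = 13·1 + 0   → remainder 0, stop. gcd = 1 (last nonzero row E).
The gcd is 1, so 27 is invertible mod 41. The last nonzero row gives 2·41 − 3·27 = 1, so t = −3. So 27^(−1) ≡ −3 ≡ 38 (mod 41). Verify: 27 · 38 = 1026 ≡ 1 (mod 41). ✓

Final answer: 27^(−1) ≡ 38 (mod 41)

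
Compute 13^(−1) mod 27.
Apply the extended Euclidean algorithm to (27, 13), tracking rows (r, s, t) with s·27 + t·13 = r. Each division r_prev = q·r_cur + r_new produces the new row as (previous row) − q·(current row):
  row A: (27, 1, 0)   [1·27 + 0·13 = 27]
  row B: (13, 0, 1)   [0·27 + 1·13 = 13]
  27 = 2·13 + 1   → row C = row A − 2·row B = (1, 1, −2)   [check: 1·27 − 2·13 = 1]
  13 = 13·1 + 0   → remainder 0, stop. gcd = 1 (last nonzero row C).
The gcd is 1, so 13 is invertible mod 27. The last nonzero row gives 1·27 − 2·13 = 1, so t = −2. So 13^(−1) ≡ −2 ≡ 25 (mod 27). Verify: 13 · 25 = 325 ≡ 1 (mod 27). ✓

Final answer: 13^(−1) ≡ 25 (mod 27)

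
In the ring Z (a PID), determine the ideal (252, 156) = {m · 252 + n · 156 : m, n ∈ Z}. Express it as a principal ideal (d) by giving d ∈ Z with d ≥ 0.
(252, 156) = (12); d = 12

In the PID Z, (a, b) is generated by gcd(a, b). Compute gcd(252, 156) with the extended Euclidean algorithm, tracking rows (r, s, t) with s·252 + t·156 = r:
  row A: (252, 1, 0)   [1·252 + 0·156 = 252]
  row B: (156, 0, 1)   [0·252 + 1·156 = 156]
  252 = 1·156 + 96   → row C = row A − 1·row B = (96, 1, −1)   [check: 1·252 − 1·156 = 96]
  156 = 1·96 + 60   → row D = row B − 1·row C = (60, −1, 2)   [check: −1·252 + 2·156 = 60]
  96 = 1·60 + 36   → row E = row C − 1·row D = (36, 2, −3)   [check: 2·252 − 3·156 = 36]
  60 = 1·36 + 24   → row F = row D − 1·row E = (24, −3, 5)   [check: −3·252 + 5·156 = 24]
  36 = 1·24 + 12   → row G = row E − 1·row F = (12, 5, −8)   [check: 5·252 − 8·156 = 12]
  24 = 2·12 + 0   → remainder 0, stop. gcd = 12 (last nonzero row G).
So gcd(252, 156) = 12, with Bézout identity 5·252 − 8·156 = 12. Containment (⊇): the Bézout identity exhibits 12 as an element of (252, 156), giving (12) ⊆ (252, 156). Containment (⊆): since 12 | 252 and 12 | 156 (252 = 12·21, 156 = 12·13), every Z-linear combination of 252 and 156 is divisible by 12, so (252, 156) ⊆ (12). Therefore (252, 156) = (12), d = 12.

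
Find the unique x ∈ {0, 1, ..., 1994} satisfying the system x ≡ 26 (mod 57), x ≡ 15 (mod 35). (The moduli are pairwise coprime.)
x ≡ 995 (mod 1995); the representative in [0, 1995) is 995

The moduli 57, 35 are pairwise coprime, so by the CRT there is a unique solution mod 57·35 = 1995.
Solve by successive substitution. Start with x ≡ 26 (mod 57).
  Combine with x ≡ 15 (mod 35): write x = 26 + 57·t and require 26 + 57·t ≡ 15 (mod 35), i.e. 57·t ≡ 15 − 26 ≡ 24 (mod 35). Since 57^(−1) ≡ 8 (mod 35) (57 ≡ 22 (mod 35)), t ≡ 8·24 ≡ 17 (mod 35). So x ≡ 26 + 57·17 = 995 (mod 1995).
Unique solution in [0, 1995): x = 995.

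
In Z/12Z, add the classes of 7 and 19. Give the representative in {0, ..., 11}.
2

Reduce the summands first: 19 ≡ 7 (mod 12), so 7 + 19 ≡ 7 + 7 (mod 12). 7 + 7 = 14; 14 = 1·12 + 2, so (7 + 19) mod 12 = 2.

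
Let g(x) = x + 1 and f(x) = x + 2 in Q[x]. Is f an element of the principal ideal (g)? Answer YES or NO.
In Q[x] the ideal (g) consists of all multiples of g, so f ∈ (g) iff g | f, i.e. iff the remainder of f on division by g is 0. Divide f by g (g is monic, so eliminate the leading term of the running remainder at each step):
  leading term x: subtract (1)·g(x) = x + 1, leaving 1
The remainder r(x) = 1 ≠ 0 (and deg r < deg g), so g ∤ f, i.e. f ∉ (g).

Final answer: NO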